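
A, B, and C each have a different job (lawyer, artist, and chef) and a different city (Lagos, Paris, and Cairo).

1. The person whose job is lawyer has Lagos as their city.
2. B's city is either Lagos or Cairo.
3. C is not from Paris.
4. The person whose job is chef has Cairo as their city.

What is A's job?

artist

With clues 1–3, lawyer is impossible for A's job.
With clues 1–4, chef is impossible for A's job.
That leaves artist.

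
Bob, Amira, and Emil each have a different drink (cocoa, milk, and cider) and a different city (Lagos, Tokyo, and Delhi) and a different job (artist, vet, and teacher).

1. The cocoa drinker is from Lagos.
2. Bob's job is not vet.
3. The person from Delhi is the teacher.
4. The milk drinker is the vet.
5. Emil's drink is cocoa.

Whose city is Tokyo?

With clues 1–4, Bob is impossible for the one with city Tokyo.
With clues 1–5, Emil is impossible for the one with city Tokyo.
That leaves Amira.

Amira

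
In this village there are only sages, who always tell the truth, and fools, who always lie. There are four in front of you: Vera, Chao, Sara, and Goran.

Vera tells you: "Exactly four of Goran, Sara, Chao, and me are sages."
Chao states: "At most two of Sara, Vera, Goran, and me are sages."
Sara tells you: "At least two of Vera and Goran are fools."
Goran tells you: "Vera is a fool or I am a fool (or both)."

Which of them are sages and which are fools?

Consider Vera. Suppose Vera is a sage.
Then whichever role Goran has, Goran's statement has the wrong truth value — contradiction.
So Vera is a fool.
With that fixed, Goran's statement is true, so Goran is a sage.
With that fixed, Sara's statement is false, so Sara is a fool.
With that fixed, Chao's statement is true, so Chao is a sage.

Vera: fool, Chao: sage, Sara: fool, Goran: sage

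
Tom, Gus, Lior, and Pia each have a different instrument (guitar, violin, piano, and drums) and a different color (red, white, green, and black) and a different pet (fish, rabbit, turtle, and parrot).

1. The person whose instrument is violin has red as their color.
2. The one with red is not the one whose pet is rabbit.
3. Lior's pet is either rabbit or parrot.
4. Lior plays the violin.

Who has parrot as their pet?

Lior

With clues 1–4, Gus, Pia, and Tom are impossible for the one with pet parrot.
That leaves Lior.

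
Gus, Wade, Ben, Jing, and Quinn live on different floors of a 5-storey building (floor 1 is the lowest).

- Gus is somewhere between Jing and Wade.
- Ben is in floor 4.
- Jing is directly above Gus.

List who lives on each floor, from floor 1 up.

From clue 1: Gus is in {2,3,4}.
From clues 1–2: Ben → floor 4.
From clues 1–3: Wade → floor 1, Gus → floor 2, Jing → floor 3, Quinn → floor 5.

Wade, Gus, Jing, Ben, Quinn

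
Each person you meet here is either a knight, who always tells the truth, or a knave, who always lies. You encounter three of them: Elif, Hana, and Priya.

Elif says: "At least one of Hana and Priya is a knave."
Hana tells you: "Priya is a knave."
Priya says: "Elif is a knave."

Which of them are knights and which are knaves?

Elif: knight, Hana: knight, Priya: knave

Consider Elif. Suppose Elif is a knave.
Then no assignment of the remaining roles makes every statement match its speaker's type — contradiction.
So Elif is a knight.
With that fixed, Priya's statement is false, so Priya is a knave.
With that fixed, Hana's statement is true, so Hana is a knight.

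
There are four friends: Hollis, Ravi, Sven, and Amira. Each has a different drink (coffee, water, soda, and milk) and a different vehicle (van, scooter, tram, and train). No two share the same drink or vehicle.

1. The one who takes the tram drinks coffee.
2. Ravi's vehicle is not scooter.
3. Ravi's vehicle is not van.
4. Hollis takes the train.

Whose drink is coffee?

With clues 1–4, Amira, Hollis, and Sven are impossible for the one with drink coffee.
That leaves Ravi.

Ravi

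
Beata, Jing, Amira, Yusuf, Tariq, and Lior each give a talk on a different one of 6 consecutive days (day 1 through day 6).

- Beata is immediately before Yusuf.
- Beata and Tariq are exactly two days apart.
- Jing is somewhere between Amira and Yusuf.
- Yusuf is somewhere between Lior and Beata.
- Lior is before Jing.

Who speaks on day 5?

With clues 1–4, Beata is ruled out for day 5.
With clues 1–5, Amira, Lior, Tariq, and Yusuf are ruled out for day 5.
So day 5 is Jing.

Jing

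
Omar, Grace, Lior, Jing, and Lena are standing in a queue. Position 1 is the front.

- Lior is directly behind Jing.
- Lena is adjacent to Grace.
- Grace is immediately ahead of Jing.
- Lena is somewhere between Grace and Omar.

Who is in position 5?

Lior

With clue 1, Jing is ruled out for position 5.
With clues 1–3, Grace and Lena are ruled out for position 5.
With clues 1–4, Omar is ruled out for position 5.
So position 5 is Lior.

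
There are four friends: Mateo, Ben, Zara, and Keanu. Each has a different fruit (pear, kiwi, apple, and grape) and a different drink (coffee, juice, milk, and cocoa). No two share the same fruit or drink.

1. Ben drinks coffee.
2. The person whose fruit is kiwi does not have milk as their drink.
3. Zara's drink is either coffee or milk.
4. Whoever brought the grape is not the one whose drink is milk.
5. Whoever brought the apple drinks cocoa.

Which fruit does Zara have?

pear

With clues 1–3, kiwi is impossible for Zara's fruit.
With clues 1–4, grape is impossible for Zara's fruit.
With clues 1–5, apple is impossible for Zara's fruit.
That leaves pear.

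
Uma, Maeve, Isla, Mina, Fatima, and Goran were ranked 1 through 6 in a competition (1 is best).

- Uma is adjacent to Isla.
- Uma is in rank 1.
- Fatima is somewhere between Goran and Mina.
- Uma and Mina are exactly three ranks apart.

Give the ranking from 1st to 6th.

Uma, Isla, Maeve, Mina, Fatima, Goran

From clues 1–2: Uma → rank 1, Isla → rank 2.
From clues 1–3: Fatima is in {4,5}.
From clues 1–4: Maeve → rank 3, Mina → rank 4, Fatima → rank 5, Goran → rank 6.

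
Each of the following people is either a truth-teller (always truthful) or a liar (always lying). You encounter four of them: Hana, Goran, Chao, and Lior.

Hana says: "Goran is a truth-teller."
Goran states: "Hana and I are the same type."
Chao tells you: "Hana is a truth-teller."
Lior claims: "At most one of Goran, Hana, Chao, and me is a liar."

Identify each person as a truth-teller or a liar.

Hana: truth-teller, Goran: truth-teller, Chao: truth-teller, Lior: truth-teller

Consider Hana. Suppose Hana is a liar.
Then whichever role Goran has, Goran's statement has the wrong truth value — contradiction.
So Hana is a truth-teller.
With that fixed, Chao's statement is true, so Chao is a truth-teller.
Consider Goran. Suppose Goran is a liar.
Then Hana's statement comes out false, contradicting Hana being a truth-teller.
So Goran is a truth-teller.
With that fixed, Lior's statement is true, so Lior is a truth-teller.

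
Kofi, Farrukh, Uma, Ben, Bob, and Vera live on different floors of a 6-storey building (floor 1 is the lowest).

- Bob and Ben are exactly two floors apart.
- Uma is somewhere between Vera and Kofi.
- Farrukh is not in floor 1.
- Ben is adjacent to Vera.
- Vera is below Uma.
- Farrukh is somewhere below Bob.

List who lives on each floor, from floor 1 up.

From clues 1–2: Uma is in {2,3,4,5}.
From clues 1–4: Kofi is in {1,5,6}.
From clues 1–5: Kofi is in {5,6}.
From clues 1–6: Vera → floor 1, Ben → floor 2, Farrukh → floor 3, Bob → floor 4, Uma → floor 5, Kofi → floor 6.

Vera, Ben, Farrukh, Bob, Uma, Kofi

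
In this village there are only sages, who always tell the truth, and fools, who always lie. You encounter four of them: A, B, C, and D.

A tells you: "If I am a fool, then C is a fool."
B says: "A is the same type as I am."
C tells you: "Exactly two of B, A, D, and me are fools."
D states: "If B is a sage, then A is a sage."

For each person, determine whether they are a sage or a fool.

Consider A. Suppose A is a fool.
Then whichever role B has, B's statement has the wrong truth value — contradiction.
So A is a sage.
With that fixed, D's statement is true, so D is a sage.
Consider B. Suppose B is a fool.
Then whichever role C has, C's statement has the wrong truth value — contradiction.
So B is a sage.
With that fixed, C's statement is false, so C is a fool.

A: sage, B: sage, C: fool, D: sage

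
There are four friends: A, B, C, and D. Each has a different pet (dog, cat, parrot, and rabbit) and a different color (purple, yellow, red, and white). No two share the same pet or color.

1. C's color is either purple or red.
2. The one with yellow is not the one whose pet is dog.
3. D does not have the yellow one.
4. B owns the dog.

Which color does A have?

With clues 1–4, purple, red, and white are impossible for A's color.
That leaves yellow.

yellow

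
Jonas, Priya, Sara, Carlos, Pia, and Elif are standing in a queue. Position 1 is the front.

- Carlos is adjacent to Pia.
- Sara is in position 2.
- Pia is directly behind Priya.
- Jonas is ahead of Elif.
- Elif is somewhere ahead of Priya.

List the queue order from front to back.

Jonas, Sara, Elif, Priya, Pia, Carlos

From clues 1–2: Sara → position 2.
From clues 1–3: Priya is in {3,4}.
From clues 1–4: Jonas → position 1.
From clues 1–5: Elif → position 3, Priya → position 4, Pia → position 5, Carlos → position 6.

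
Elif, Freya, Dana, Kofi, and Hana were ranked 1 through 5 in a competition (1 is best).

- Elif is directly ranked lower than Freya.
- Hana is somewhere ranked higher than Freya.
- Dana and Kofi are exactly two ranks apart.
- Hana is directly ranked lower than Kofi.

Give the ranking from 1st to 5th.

From clue 1: Elif is in {2,3,4,5}.
From clues 1–2: Elif is in {3,4,5}.
From clues 1–3: Hana → rank 2, Freya → rank 4, Elif → rank 5.
From clues 1–4: Kofi → rank 1, Dana → rank 3.

Kofi, Hana, Dana, Freya, Elif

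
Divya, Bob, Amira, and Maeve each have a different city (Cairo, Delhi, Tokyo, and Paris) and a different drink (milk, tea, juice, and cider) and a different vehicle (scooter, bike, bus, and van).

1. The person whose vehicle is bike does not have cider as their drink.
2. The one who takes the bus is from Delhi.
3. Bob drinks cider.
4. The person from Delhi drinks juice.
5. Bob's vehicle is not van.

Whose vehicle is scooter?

With clues 1–5, Amira, Divya, and Maeve are impossible for the one with vehicle scooter.
That leaves Bob.

Bob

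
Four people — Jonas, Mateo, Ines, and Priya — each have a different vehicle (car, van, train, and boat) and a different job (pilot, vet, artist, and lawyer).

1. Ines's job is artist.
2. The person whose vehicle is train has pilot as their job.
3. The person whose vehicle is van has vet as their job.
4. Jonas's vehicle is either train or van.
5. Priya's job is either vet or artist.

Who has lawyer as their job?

Clue 1 rules out Ines for the one with job lawyer.
With clues 1–4, Jonas is impossible for the one with job lawyer.
With clues 1–5, Priya is impossible for the one with job lawyer.
That leaves Mateo.

Mateo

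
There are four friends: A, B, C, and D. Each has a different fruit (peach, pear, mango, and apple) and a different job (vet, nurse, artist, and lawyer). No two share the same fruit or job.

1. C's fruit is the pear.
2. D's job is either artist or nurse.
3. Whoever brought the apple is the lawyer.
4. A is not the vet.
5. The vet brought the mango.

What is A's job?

With clues 1–4, vet is impossible for A's job.
With clues 1–5, artist and nurse are impossible for A's job.
That leaves lawyer.

lawyer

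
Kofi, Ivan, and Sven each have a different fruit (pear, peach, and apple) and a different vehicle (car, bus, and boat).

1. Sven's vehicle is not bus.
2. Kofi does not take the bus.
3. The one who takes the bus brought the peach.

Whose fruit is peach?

Ivan

With clues 1–3, Kofi and Sven are impossible for the one with fruit peach.
That leaves Ivan.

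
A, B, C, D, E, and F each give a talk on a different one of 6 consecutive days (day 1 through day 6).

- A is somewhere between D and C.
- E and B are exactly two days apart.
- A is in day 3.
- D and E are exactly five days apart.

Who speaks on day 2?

With clues 1–3, A is ruled out for day 2.
With clues 1–4, B, C, D, and E are ruled out for day 2.
So day 2 is F.

F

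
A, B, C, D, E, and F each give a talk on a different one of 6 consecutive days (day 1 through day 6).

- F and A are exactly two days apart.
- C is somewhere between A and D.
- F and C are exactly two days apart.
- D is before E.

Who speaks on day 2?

C

With clues 1–3, A, D, and F are ruled out for day 2.
With clues 1–4, B and E are ruled out for day 2.
So day 2 is C.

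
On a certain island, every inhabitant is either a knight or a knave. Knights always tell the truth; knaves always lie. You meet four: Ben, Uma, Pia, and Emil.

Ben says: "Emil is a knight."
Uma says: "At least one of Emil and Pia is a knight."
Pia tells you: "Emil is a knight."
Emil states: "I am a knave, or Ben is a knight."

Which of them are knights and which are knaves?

Consider Ben. Suppose Ben is a knave.
Then whichever role Emil has, Emil's statement has the wrong truth value — contradiction.
So Ben is a knight.
With that fixed, Emil's statement is true, so Emil is a knight.
With that fixed, Uma's statement is true, so Uma is a knight.
With that fixed, Pia's statement is true, so Pia is a knight.

Ben: knight, Uma: knight, Pia: knight, Emil: knight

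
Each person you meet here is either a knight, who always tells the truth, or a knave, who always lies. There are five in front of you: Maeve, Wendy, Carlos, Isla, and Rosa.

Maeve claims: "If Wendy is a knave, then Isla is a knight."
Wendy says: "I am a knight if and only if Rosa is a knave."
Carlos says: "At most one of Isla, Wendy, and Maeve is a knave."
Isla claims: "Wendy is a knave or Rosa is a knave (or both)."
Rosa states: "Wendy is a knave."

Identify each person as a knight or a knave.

Consider Maeve. Suppose Maeve is a knave.
Then no assignment of the remaining roles makes every statement match its speaker's type — contradiction.
So Maeve is a knight.
Consider Wendy. Suppose Wendy is a knave.
Then no assignment of the remaining roles makes every statement match its speaker's type — contradiction.
So Wendy is a knight.
With that fixed, Carlos's statement is true, so Carlos is a knight.
With that fixed, Rosa's statement is false, so Rosa is a knave.
With that fixed, Isla's statement is true, so Isla is a knight.

Maeve: knight, Wendy: knight, Carlos: knight, Isla: knight, Rosa: knave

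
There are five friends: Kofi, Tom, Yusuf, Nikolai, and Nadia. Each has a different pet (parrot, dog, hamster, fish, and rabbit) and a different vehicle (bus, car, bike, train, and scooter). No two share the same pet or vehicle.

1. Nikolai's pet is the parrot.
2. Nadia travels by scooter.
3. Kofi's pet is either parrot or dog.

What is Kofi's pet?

Clue 1 rules out parrot for Kofi's pet.
With clues 1–3, fish, hamster, and rabbit are impossible for Kofi's pet.
That leaves dog.

dog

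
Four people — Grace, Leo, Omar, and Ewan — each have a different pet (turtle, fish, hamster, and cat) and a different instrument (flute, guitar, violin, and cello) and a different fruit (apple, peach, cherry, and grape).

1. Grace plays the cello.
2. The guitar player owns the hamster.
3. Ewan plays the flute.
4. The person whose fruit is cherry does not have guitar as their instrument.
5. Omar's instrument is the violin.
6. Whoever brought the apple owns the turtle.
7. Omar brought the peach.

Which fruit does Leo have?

grape

With clues 1–5, cherry is impossible for Leo's fruit.
With clues 1–6, apple is impossible for Leo's fruit.
With clues 1–7, peach is impossible for Leo's fruit.
That leaves grape.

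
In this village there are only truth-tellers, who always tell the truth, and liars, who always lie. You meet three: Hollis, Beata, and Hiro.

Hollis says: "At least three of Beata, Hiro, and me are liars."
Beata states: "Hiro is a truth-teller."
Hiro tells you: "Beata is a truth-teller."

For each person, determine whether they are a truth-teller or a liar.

Hollis: liar, Beata: truth-teller, Hiro: truth-teller

Consider Hollis. Suppose Hollis is a truth-teller.
Then Hollis's own statement would have to be true, but it can't be — contradiction.
So Hollis is a liar.
Consider Beata. Suppose Beata is a liar.
Then no assignment of the remaining roles makes every statement match its speaker's type — contradiction.
So Beata is a truth-teller.
With that fixed, Hiro's statement is true, so Hiro is a truth-teller.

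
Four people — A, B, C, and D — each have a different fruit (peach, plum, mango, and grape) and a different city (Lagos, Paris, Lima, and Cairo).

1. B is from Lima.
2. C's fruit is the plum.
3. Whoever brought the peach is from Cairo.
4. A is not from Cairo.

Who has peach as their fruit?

D

With clues 1–2, C is impossible for the one with fruit peach.
With clues 1–3, B is impossible for the one with fruit peach.
With clues 1–4, A is impossible for the one with fruit peach.
That leaves D.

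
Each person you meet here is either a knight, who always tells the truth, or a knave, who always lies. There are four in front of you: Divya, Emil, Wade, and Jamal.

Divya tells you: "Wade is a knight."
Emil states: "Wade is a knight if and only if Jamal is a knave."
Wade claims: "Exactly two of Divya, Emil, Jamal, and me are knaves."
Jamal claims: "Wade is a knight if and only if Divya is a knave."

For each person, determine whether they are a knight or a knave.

Divya: knave, Emil: knave, Wade: knave, Jamal: knave

Consider Divya. Suppose Divya is a knight.
Then no assignment of the remaining roles makes every statement match its speaker's type — contradiction.
So Divya is a knave.
Consider Emil. Suppose Emil is a knight.
Then no assignment of the remaining roles makes every statement match its speaker's type — contradiction.
So Emil is a knave.
Consider Wade. Suppose Wade is a knight.
Then Divya's statement comes out true, contradicting Divya being a knave.
So Wade is a knave.
With that fixed, Jamal's statement is false, so Jamal is a knave.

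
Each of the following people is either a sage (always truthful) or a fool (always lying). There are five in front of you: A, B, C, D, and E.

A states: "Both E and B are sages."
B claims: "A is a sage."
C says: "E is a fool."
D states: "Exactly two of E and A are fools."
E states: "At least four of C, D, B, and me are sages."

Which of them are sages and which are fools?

A: fool, B: fool, C: sage, D: sage, E: fool

Consider A. Suppose A is a sage.
Then no assignment of the remaining roles makes every statement match its speaker's type — contradiction.
So A is a fool.
With that fixed, B's statement is false, so B is a fool.
With that fixed, E's statement is false, so E is a fool.
With that fixed, C's statement is true, so C is a sage.
With that fixed, D's statement is true, so D is a sage.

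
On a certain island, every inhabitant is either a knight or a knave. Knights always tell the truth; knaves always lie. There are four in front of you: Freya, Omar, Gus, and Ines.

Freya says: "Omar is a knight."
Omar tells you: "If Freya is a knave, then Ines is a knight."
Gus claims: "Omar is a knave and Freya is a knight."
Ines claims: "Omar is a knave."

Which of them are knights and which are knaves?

Consider Freya. Suppose Freya is a knave.
Then no assignment of the remaining roles makes every statement match its speaker's type — contradiction.
So Freya is a knight.
With that fixed, Omar's statement is true, so Omar is a knight.
With that fixed, Gus's statement is false, so Gus is a knave.
With that fixed, Ines's statement is false, so Ines is a knave.

Freya: knight, Omar: knight, Gus: knave, Ines: knave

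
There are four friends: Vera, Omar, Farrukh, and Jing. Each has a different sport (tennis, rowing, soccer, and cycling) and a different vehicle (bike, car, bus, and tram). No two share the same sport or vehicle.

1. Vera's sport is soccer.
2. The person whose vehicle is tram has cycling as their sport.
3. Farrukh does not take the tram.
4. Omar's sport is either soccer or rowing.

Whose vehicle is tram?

With clues 1–2, Vera is impossible for the one with vehicle tram.
With clues 1–3, Farrukh is impossible for the one with vehicle tram.
With clues 1–4, Omar is impossible for the one with vehicle tram.
That leaves Jing.

Jing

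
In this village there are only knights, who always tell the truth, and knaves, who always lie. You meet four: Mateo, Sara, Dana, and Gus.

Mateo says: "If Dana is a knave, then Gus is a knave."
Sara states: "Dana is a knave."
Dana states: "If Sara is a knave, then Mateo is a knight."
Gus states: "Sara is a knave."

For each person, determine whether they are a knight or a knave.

Consider Mateo. Suppose Mateo is a knave.
Then no assignment of the remaining roles makes every statement match its speaker's type — contradiction.
So Mateo is a knight.
With that fixed, Dana's statement is true, so Dana is a knight.
With that fixed, Sara's statement is false, so Sara is a knave.
With that fixed, Gus's statement is true, so Gus is a knight.

Mateo: knight, Sara: knave, Dana: knight, Gus: knight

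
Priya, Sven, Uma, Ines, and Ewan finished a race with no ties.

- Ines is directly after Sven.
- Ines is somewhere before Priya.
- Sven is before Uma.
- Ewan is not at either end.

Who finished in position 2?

With clues 1–2, Priya is ruled out for place 2.
With clues 1–3, Ewan and Uma are ruled out for place 2.
With clues 1–4, Sven is ruled out for place 2.
So place 2 is Ines.

Ines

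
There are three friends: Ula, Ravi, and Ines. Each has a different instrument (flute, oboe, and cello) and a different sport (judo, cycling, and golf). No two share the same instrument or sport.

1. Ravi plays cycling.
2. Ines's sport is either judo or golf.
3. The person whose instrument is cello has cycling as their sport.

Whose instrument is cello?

Ravi

With clues 1–3, Ines and Ula are impossible for the one with instrument cello.
That leaves Ravi.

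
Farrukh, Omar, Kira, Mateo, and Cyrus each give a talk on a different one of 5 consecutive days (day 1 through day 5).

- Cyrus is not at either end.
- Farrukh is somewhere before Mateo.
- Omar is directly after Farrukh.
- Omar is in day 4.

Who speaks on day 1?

With clue 1, Cyrus is ruled out for day 1.
With clues 1–2, Mateo is ruled out for day 1.
With clues 1–3, Omar is ruled out for day 1.
With clues 1–4, Farrukh is ruled out for day 1.
So day 1 is Kira.

Kira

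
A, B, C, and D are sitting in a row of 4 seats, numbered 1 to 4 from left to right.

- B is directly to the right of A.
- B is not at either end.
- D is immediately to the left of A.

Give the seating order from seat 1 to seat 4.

D, A, B, C

From clue 1: A is in {1,2,3}.
From clues 1–2: A is in {1,2}.
From clues 1–3: D → seat 1, A → seat 2, B → seat 3, C → seat 4.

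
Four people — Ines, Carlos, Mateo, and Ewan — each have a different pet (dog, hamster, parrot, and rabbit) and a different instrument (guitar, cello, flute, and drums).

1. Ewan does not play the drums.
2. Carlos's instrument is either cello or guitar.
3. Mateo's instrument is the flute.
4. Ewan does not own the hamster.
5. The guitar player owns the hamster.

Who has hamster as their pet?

Carlos

With clues 1–4, Ewan is impossible for the one with pet hamster.
With clues 1–5, Ines and Mateo are impossible for the one with pet hamster.
That leaves Carlos.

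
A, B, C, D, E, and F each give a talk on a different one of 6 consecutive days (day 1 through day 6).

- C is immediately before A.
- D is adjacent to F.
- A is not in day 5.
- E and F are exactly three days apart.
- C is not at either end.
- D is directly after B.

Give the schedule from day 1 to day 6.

E, B, D, F, C, A

From clue 1: A is in {2,3,4,5,6}.
From clues 1–3: A is in {2,3,4,6}.
From clues 1–5: A is in {3,4,6}.
From clues 1–6: E → day 1, B → day 2, D → day 3, F → day 4, C → day 5, A → day 6.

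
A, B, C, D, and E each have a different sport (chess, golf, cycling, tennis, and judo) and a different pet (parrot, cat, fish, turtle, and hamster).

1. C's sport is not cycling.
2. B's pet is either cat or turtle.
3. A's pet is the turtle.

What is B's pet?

cat

With clues 1–2, fish, hamster, and parrot are impossible for B's pet.
With clues 1–3, turtle is impossible for B's pet.
That leaves cat.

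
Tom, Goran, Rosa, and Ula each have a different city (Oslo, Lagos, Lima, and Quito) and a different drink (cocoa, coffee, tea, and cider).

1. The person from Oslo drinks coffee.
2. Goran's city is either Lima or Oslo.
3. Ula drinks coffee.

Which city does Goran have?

Lima

With clues 1–2, Lagos and Quito are impossible for Goran's city.
With clues 1–3, Oslo is impossible for Goran's city.
That leaves Lima.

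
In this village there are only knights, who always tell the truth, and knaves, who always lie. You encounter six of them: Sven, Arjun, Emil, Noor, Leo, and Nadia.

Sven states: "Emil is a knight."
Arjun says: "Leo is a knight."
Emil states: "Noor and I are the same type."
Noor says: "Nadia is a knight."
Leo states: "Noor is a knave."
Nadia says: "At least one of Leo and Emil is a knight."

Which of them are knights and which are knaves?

Sven: knight, Arjun: knave, Emil: knight, Noor: knight, Leo: knave, Nadia: knight

Consider Sven. Suppose Sven is a knave.
Then no assignment of the remaining roles makes every statement match its speaker's type — contradiction.
So Sven is a knight.
Consider Arjun. Suppose Arjun is a knight.
Then no assignment of the remaining roles makes every statement match its speaker's type — contradiction.
So Arjun is a knave.
Consider Emil. Suppose Emil is a knave.
Then Sven's statement comes out false, contradicting Sven being a knight.
So Emil is a knight.
With that fixed, Nadia's statement is true, so Nadia is a knight.
With that fixed, Noor's statement is true, so Noor is a knight.
With that fixed, Leo's statement is false, so Leo is a knave.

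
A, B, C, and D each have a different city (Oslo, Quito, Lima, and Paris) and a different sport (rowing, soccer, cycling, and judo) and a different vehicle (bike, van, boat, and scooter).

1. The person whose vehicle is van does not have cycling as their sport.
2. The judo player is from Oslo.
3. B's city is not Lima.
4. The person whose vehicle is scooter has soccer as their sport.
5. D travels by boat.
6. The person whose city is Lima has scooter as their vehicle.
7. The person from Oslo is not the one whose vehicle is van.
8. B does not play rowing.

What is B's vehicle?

bike

With clues 1–5, boat is impossible for B's vehicle.
With clues 1–6, scooter is impossible for B's vehicle.
With clues 1–8, van is impossible for B's vehicle.
That leaves bike.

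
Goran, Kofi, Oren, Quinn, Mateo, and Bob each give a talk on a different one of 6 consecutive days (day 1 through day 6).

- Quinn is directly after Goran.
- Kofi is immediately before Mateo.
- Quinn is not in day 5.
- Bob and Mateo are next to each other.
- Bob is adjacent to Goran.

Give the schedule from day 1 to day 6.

Oren, Kofi, Mateo, Bob, Goran, Quinn

From clue 1: Goran is in {1,2,3,4,5}.
From clues 1–3: Goran is in {1,2,3,5}.
From clues 1–4: Goran is in {1,2,5}.
From clues 1–5: Oren → day 1, Kofi → day 2, Mateo → day 3, Bob → day 4, Goran → day 5, Quinn → day 6.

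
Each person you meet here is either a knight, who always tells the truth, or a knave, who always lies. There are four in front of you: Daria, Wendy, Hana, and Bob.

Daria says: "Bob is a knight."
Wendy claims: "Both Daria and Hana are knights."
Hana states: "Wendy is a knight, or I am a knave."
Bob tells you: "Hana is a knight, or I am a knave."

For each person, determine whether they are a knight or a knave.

Consider Daria. Suppose Daria is a knave.
Then no assignment of the remaining roles makes every statement match its speaker's type — contradiction.
So Daria is a knight.
Consider Wendy. Suppose Wendy is a knave.
Then whichever role Hana has, Hana's statement has the wrong truth value — contradiction.
So Wendy is a knight.
With that fixed, Hana's statement is true, so Hana is a knight.
With that fixed, Bob's statement is true, so Bob is a knight.

Daria: knight, Wendy: knight, Hana: knight, Bob: knight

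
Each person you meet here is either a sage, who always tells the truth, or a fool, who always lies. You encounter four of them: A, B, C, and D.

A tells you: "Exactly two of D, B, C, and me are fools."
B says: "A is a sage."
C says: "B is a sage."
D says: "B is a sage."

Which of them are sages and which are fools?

A: fool, B: fool, C: fool, D: fool

Consider A. Suppose A is a sage.
Then no assignment of the remaining roles makes every statement match its speaker's type — contradiction.
So A is a fool.
With that fixed, B's statement is false, so B is a fool.
With that fixed, C's statement is false, so C is a fool.
With that fixed, D's statement is false, so D is a fool.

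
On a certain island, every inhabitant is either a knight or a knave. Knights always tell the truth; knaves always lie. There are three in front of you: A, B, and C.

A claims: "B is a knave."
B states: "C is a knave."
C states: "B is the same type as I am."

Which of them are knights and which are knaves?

Consider A. Suppose A is a knight.
Then no assignment of the remaining roles makes every statement match its speaker's type — contradiction.
So A is a knave.
Consider B. Suppose B is a knave.
Then A's statement comes out true, contradicting A being a knave.
So B is a knight.
Consider C. Suppose C is a knight.
Then B's statement comes out false, contradicting B being a knight.
So C is a knave.

A: knave, B: knight, C: knave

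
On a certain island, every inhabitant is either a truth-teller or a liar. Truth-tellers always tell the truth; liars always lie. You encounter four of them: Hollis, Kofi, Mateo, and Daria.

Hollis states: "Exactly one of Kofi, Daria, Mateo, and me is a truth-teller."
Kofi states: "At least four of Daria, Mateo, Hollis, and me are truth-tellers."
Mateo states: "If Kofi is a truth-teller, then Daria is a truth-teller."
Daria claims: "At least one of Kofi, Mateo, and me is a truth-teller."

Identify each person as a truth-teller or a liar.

Consider Hollis. Suppose Hollis is a truth-teller.
Then no assignment of the remaining roles makes every statement match its speaker's type — contradiction.
So Hollis is a liar.
With that fixed, Kofi's statement is false, so Kofi is a liar.
With that fixed, Mateo's statement is true, so Mateo is a truth-teller.
With that fixed, Daria's statement is true, so Daria is a truth-teller.

Hollis: liar, Kofi: liar, Mateo: truth-teller, Daria: truth-teller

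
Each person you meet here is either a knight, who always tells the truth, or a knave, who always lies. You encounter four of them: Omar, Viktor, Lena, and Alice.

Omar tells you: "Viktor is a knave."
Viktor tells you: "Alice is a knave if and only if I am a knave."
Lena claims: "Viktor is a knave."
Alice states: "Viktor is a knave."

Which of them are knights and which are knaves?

Consider Omar. Suppose Omar is a knave.
Then no assignment of the remaining roles makes every statement match its speaker's type — contradiction.
So Omar is a knight.
Consider Viktor. Suppose Viktor is a knight.
Then Omar's statement comes out false, contradicting Omar being a knight.
So Viktor is a knave.
With that fixed, Lena's statement is true, so Lena is a knight.
With that fixed, Alice's statement is true, so Alice is a knight.

Omar: knight, Viktor: knave, Lena: knight, Alice: knight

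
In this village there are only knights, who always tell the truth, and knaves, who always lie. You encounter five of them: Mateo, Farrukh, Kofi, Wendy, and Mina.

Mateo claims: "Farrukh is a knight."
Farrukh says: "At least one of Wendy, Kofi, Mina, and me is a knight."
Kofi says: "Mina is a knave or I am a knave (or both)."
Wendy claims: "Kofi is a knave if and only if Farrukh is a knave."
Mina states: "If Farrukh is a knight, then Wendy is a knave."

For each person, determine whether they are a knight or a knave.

Mateo: knight, Farrukh: knight, Kofi: knight, Wendy: knight, Mina: knave

Consider Mateo. Suppose Mateo is a knave.
Then no assignment of the remaining roles makes every statement match its speaker's type — contradiction.
So Mateo is a knight.
Consider Farrukh. Suppose Farrukh is a knave.
Then Mateo's statement comes out false, contradicting Mateo being a knight.
So Farrukh is a knight.
Consider Kofi. Suppose Kofi is a knave.
Then Kofi's own statement would have to be false, but it can't be — contradiction.
So Kofi is a knight.
With that fixed, Wendy's statement is true, so Wendy is a knight.
With that fixed, Mina's statement is false, so Mina is a knave.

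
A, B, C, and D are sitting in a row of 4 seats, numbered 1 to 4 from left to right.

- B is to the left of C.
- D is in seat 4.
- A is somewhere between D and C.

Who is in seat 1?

With clue 1, C is ruled out for seat 1.
With clues 1–2, D is ruled out for seat 1.
With clues 1–3, A is ruled out for seat 1.
So seat 1 is B.

B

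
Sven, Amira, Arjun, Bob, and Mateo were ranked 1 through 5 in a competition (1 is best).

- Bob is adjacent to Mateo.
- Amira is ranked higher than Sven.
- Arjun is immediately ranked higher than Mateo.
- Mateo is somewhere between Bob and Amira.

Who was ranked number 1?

With clues 1–2, Sven is ruled out for rank 1.
With clues 1–3, Bob and Mateo are ruled out for rank 1.
With clues 1–4, Arjun is ruled out for rank 1.
So rank 1 is Amira.

Amira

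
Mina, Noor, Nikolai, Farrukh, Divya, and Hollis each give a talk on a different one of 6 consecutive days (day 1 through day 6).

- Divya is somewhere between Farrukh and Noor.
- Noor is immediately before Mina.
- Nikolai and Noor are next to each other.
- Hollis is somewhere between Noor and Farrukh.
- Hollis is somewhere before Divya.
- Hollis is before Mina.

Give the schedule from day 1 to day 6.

Farrukh, Hollis, Divya, Nikolai, Noor, Mina

From clue 1: Divya is in {2,3,4,5}.
From clues 1–3: Mina is in {3,4,5,6}.
From clues 1–4: Mina is in {3,6}.
From clues 1–6: Farrukh → day 1, Hollis → day 2, Divya → day 3, Nikolai → day 4, Noor → day 5, Mina → day 6.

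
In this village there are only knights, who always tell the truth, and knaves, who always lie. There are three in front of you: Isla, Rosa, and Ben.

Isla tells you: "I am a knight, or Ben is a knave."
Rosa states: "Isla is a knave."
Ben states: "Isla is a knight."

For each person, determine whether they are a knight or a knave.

Consider Isla. Suppose Isla is a knave.
Then no assignment of the remaining roles makes every statement match its speaker's type — contradiction.
So Isla is a knight.
With that fixed, Rosa's statement is false, so Rosa is a knave.
With that fixed, Ben's statement is true, so Ben is a knight.

Isla: knight, Rosa: knave, Ben: knight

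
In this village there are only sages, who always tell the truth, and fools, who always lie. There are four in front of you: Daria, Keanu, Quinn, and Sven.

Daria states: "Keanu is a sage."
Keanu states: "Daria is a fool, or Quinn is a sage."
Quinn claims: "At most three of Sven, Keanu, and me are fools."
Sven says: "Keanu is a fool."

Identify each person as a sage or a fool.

Regardless of anyone's role, Quinn's statement is true, so Quinn is a sage.
With that fixed, Keanu's statement is true, so Keanu is a sage.
With that fixed, Sven's statement is false, so Sven is a fool.
With that fixed, Daria's statement is true, so Daria is a sage.

Daria: sage, Keanu: sage, Quinn: sage, Sven: fool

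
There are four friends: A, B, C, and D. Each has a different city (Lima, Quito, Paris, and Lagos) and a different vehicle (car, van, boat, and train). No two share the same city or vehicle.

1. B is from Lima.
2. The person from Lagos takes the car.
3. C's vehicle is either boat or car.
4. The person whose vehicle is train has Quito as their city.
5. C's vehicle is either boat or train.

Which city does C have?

Paris

Clue 1 rules out Lima for C's city.
With clues 1–4, Quito is impossible for C's city.
With clues 1–5, Lagos is impossible for C's city.
That leaves Paris.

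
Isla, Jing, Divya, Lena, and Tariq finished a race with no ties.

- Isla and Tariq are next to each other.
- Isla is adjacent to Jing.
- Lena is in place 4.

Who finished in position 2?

With clues 1–3, Divya, Jing, Lena, and Tariq are ruled out for place 2.
So place 2 is Isla.

Isla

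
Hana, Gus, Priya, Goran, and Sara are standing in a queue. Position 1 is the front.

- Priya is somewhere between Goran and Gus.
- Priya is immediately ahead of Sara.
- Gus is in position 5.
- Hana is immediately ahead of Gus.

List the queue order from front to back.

Goran, Priya, Sara, Hana, Gus

From clue 1: Priya is in {2,3,4}.
From clues 1–2: Priya is in {2,3}.
From clues 1–3: Gus → position 5.
From clues 1–4: Goran → position 1, Priya → position 2, Sara → position 3, Hana → position 4.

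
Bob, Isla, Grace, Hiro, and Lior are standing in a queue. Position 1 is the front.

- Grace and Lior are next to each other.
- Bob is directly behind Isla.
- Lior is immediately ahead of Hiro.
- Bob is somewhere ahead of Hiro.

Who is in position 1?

With clues 1–2, Bob is ruled out for position 1.
With clues 1–3, Hiro and Lior are ruled out for position 1.
With clues 1–4, Grace is ruled out for position 1.
So position 1 is Isla.

Isla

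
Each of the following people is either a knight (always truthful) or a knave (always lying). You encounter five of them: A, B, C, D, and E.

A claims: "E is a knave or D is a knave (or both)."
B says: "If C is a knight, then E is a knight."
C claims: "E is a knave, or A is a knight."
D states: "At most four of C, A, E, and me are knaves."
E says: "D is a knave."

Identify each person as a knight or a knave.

Regardless of anyone's role, D's statement is true, so D is a knight.
With that fixed, E's statement is false, so E is a knave.
With that fixed, A's statement is true, so A is a knight.
With that fixed, C's statement is true, so C is a knight.
With that fixed, B's statement is false, so B is a knave.

A: knight, B: knave, C: knight, D: knight, E: knave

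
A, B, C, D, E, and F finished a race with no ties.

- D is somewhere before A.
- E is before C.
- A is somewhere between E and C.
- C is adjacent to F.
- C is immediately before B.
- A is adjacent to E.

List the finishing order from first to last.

From clue 1: A is in {2,3,4,5,6}.
From clues 1–3: A is in {3,4,5}.
From clues 1–4: A is in {3,4}.
From clues 1–5: A → place 3, F → place 4, C → place 5, B → place 6.
From clues 1–6: D → place 1, E → place 2.

D, E, A, F, C, B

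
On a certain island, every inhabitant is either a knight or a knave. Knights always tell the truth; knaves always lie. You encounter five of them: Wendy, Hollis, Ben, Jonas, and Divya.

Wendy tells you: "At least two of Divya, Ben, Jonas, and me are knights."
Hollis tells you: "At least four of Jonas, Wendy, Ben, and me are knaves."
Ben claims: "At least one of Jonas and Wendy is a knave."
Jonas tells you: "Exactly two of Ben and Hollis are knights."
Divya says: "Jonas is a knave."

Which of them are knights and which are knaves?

Consider Wendy. Suppose Wendy is a knave.
Then no assignment of the remaining roles makes every statement match its speaker's type — contradiction.
So Wendy is a knight.
With that fixed, Hollis's statement is false, so Hollis is a knave.
With that fixed, Jonas's statement is false, so Jonas is a knave.
With that fixed, Divya's statement is true, so Divya is a knight.
With that fixed, Ben's statement is true, so Ben is a knight.

Wendy: knight, Hollis: knave, Ben: knight, Jonas: knave, Divya: knight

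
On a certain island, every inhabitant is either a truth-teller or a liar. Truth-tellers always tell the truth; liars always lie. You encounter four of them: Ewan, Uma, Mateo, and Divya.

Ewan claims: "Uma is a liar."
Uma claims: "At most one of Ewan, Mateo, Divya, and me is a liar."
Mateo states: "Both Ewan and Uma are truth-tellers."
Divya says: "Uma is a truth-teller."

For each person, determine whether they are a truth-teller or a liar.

Ewan: truth-teller, Uma: liar, Mateo: liar, Divya: liar

Consider Ewan. Suppose Ewan is a liar.
Then no assignment of the remaining roles makes every statement match its speaker's type — contradiction.
So Ewan is a truth-teller.
Consider Uma. Suppose Uma is a truth-teller.
Then Ewan's statement comes out false, contradicting Ewan being a truth-teller.
So Uma is a liar.
With that fixed, Mateo's statement is false, so Mateo is a liar.
With that fixed, Divya's statement is false, so Divya is a liar.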